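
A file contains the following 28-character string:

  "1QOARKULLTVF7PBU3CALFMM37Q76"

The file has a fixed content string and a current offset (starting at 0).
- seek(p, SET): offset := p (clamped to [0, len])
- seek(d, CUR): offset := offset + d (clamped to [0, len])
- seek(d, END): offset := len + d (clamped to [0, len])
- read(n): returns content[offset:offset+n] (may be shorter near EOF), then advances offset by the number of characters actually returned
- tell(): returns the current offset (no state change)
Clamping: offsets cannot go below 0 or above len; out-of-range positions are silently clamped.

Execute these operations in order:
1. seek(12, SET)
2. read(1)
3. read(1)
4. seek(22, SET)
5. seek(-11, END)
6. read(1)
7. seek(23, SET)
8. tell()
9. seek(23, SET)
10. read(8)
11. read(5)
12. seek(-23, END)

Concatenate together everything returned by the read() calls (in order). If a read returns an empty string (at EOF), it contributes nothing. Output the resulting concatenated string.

Answer: 7PC37Q76

Derivation:
After 1 (seek(12, SET)): offset=12
After 2 (read(1)): returned '7', offset=13
After 3 (read(1)): returned 'P', offset=14
After 4 (seek(22, SET)): offset=22
After 5 (seek(-11, END)): offset=17
After 6 (read(1)): returned 'C', offset=18
After 7 (seek(23, SET)): offset=23
After 8 (tell()): offset=23
After 9 (seek(23, SET)): offset=23
After 10 (read(8)): returned '37Q76', offset=28
After 11 (read(5)): returned '', offset=28
After 12 (seek(-23, END)): offset=5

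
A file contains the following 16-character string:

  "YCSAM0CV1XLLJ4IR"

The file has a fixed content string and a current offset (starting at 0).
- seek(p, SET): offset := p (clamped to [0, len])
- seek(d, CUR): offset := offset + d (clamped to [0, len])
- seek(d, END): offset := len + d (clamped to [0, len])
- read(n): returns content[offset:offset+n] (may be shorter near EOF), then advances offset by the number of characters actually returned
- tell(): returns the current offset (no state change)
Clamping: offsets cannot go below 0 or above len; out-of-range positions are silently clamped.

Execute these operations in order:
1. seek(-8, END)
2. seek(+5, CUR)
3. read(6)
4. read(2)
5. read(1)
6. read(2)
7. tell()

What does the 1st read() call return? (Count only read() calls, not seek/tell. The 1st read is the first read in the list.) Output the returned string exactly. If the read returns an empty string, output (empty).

Answer: 4IR

Derivation:
After 1 (seek(-8, END)): offset=8
After 2 (seek(+5, CUR)): offset=13
After 3 (read(6)): returned '4IR', offset=16
After 4 (read(2)): returned '', offset=16
After 5 (read(1)): returned '', offset=16
After 6 (read(2)): returned '', offset=16
After 7 (tell()): offset=16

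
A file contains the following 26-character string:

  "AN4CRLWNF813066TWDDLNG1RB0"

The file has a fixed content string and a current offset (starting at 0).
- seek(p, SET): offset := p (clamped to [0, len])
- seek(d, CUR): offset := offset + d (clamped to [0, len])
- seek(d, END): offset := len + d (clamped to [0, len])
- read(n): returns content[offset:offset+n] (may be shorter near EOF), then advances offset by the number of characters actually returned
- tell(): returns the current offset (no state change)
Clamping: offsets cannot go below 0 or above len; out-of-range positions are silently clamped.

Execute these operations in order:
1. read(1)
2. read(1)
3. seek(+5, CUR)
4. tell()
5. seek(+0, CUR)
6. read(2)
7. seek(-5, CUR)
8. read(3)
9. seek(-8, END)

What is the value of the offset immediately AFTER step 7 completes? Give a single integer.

Answer: 4

Derivation:
After 1 (read(1)): returned 'A', offset=1
After 2 (read(1)): returned 'N', offset=2
After 3 (seek(+5, CUR)): offset=7
After 4 (tell()): offset=7
After 5 (seek(+0, CUR)): offset=7
After 6 (read(2)): returned 'NF', offset=9
After 7 (seek(-5, CUR)): offset=4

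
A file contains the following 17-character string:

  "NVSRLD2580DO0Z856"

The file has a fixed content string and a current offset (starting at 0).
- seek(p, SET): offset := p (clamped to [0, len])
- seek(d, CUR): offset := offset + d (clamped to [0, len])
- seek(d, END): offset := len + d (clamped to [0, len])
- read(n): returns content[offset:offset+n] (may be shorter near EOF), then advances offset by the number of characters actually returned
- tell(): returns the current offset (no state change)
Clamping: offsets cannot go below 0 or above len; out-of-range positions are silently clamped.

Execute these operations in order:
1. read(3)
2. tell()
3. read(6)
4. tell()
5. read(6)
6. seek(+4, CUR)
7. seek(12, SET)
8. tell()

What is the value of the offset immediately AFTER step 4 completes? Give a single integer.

After 1 (read(3)): returned 'NVS', offset=3
After 2 (tell()): offset=3
After 3 (read(6)): returned 'RLD258', offset=9
After 4 (tell()): offset=9

Answer: 9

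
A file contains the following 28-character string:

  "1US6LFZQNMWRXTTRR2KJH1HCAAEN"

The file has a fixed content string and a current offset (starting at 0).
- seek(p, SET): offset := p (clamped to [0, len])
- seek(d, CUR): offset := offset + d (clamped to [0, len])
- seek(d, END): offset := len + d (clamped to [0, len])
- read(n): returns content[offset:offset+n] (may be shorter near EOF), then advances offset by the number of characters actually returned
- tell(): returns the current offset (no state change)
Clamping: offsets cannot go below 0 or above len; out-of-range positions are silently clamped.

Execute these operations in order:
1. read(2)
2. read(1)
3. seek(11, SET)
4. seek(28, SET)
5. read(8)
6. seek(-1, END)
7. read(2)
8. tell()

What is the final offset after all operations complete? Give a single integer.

After 1 (read(2)): returned '1U', offset=2
After 2 (read(1)): returned 'S', offset=3
After 3 (seek(11, SET)): offset=11
After 4 (seek(28, SET)): offset=28
After 5 (read(8)): returned '', offset=28
After 6 (seek(-1, END)): offset=27
After 7 (read(2)): returned 'N', offset=28
After 8 (tell()): offset=28

Answer: 28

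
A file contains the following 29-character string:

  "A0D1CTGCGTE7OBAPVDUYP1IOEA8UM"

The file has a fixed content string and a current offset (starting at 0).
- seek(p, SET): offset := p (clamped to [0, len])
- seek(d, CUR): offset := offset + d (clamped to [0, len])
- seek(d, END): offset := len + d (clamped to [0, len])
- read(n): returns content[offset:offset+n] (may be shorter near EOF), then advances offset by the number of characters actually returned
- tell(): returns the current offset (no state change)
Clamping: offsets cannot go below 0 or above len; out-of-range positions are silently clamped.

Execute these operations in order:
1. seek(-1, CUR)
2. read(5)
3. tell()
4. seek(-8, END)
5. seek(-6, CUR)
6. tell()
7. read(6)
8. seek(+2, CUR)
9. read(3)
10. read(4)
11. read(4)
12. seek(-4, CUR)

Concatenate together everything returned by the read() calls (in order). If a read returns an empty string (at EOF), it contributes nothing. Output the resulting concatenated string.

After 1 (seek(-1, CUR)): offset=0
After 2 (read(5)): returned 'A0D1C', offset=5
After 3 (tell()): offset=5
After 4 (seek(-8, END)): offset=21
After 5 (seek(-6, CUR)): offset=15
After 6 (tell()): offset=15
After 7 (read(6)): returned 'PVDUYP', offset=21
After 8 (seek(+2, CUR)): offset=23
After 9 (read(3)): returned 'OEA', offset=26
After 10 (read(4)): returned '8UM', offset=29
After 11 (read(4)): returned '', offset=29
After 12 (seek(-4, CUR)): offset=25

Answer: A0D1CPVDUYPOEA8UM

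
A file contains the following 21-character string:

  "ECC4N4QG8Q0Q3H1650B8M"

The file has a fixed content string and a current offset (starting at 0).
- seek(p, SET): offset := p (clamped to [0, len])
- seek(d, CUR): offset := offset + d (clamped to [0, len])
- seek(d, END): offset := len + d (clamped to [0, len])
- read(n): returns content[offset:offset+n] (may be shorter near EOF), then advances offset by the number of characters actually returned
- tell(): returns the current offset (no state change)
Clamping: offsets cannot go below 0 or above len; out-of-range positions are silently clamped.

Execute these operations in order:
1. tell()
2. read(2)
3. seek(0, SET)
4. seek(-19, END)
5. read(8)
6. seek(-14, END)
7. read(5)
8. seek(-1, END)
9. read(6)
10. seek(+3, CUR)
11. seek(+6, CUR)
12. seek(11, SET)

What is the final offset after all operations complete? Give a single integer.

After 1 (tell()): offset=0
After 2 (read(2)): returned 'EC', offset=2
After 3 (seek(0, SET)): offset=0
After 4 (seek(-19, END)): offset=2
After 5 (read(8)): returned 'C4N4QG8Q', offset=10
After 6 (seek(-14, END)): offset=7
After 7 (read(5)): returned 'G8Q0Q', offset=12
After 8 (seek(-1, END)): offset=20
After 9 (read(6)): returned 'M', offset=21
After 10 (seek(+3, CUR)): offset=21
After 11 (seek(+6, CUR)): offset=21
After 12 (seek(11, SET)): offset=11

Answer: 11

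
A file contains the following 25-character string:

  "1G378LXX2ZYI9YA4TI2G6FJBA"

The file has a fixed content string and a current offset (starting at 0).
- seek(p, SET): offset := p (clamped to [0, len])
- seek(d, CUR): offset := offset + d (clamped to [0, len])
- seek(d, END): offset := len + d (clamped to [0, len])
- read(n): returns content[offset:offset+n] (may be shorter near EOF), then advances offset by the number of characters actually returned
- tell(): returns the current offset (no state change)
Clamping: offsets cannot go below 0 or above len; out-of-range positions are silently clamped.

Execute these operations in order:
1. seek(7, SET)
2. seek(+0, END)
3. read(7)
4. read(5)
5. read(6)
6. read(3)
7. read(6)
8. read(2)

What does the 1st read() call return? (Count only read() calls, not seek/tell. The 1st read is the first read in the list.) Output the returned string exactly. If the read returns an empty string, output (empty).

Answer: (empty)

Derivation:
After 1 (seek(7, SET)): offset=7
After 2 (seek(+0, END)): offset=25
After 3 (read(7)): returned '', offset=25
After 4 (read(5)): returned '', offset=25
After 5 (read(6)): returned '', offset=25
After 6 (read(3)): returned '', offset=25
After 7 (read(6)): returned '', offset=25
After 8 (read(2)): returned '', offset=25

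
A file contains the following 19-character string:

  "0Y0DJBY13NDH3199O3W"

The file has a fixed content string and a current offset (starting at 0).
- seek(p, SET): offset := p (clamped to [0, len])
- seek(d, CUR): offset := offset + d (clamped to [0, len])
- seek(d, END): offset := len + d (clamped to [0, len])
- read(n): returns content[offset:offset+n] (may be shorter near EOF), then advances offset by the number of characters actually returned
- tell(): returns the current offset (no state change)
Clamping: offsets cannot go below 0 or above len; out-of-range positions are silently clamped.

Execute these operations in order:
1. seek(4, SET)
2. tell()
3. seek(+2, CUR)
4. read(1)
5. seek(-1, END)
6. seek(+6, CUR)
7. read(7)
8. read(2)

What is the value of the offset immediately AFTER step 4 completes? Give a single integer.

Answer: 7

Derivation:
After 1 (seek(4, SET)): offset=4
After 2 (tell()): offset=4
After 3 (seek(+2, CUR)): offset=6
After 4 (read(1)): returned 'Y', offset=7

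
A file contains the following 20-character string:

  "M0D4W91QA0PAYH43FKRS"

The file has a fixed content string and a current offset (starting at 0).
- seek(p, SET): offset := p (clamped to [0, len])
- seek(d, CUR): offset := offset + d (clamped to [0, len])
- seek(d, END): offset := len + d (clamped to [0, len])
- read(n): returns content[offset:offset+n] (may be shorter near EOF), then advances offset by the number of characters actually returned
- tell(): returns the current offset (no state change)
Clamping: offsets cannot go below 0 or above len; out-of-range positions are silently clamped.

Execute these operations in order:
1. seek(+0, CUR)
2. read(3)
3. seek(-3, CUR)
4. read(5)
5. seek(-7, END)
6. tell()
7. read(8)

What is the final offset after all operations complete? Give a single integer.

After 1 (seek(+0, CUR)): offset=0
After 2 (read(3)): returned 'M0D', offset=3
After 3 (seek(-3, CUR)): offset=0
After 4 (read(5)): returned 'M0D4W', offset=5
After 5 (seek(-7, END)): offset=13
After 6 (tell()): offset=13
After 7 (read(8)): returned 'H43FKRS', offset=20

Answer: 20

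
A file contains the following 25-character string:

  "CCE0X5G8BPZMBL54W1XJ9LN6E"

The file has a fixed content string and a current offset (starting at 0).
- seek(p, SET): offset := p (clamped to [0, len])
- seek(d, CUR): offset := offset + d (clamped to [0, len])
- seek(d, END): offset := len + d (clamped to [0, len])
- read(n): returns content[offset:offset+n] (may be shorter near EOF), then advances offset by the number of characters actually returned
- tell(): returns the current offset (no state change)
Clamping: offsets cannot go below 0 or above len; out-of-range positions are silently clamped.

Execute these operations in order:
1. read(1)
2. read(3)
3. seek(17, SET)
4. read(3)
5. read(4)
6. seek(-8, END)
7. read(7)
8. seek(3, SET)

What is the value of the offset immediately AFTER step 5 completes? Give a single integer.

After 1 (read(1)): returned 'C', offset=1
After 2 (read(3)): returned 'CE0', offset=4
After 3 (seek(17, SET)): offset=17
After 4 (read(3)): returned '1XJ', offset=20
After 5 (read(4)): returned '9LN6', offset=24

Answer: 24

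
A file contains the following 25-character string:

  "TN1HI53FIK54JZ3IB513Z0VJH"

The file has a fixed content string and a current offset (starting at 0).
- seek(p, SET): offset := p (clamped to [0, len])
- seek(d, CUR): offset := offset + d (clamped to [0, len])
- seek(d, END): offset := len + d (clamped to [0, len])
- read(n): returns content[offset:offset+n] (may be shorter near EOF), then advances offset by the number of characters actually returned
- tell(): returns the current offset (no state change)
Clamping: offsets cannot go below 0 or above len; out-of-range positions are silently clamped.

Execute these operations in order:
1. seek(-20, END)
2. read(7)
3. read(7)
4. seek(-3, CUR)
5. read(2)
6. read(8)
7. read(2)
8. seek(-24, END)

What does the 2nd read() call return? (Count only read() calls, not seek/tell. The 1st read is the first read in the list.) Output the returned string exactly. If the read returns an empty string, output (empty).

After 1 (seek(-20, END)): offset=5
After 2 (read(7)): returned '53FIK54', offset=12
After 3 (read(7)): returned 'JZ3IB51', offset=19
After 4 (seek(-3, CUR)): offset=16
After 5 (read(2)): returned 'B5', offset=18
After 6 (read(8)): returned '13Z0VJH', offset=25
After 7 (read(2)): returned '', offset=25
After 8 (seek(-24, END)): offset=1

Answer: JZ3IB51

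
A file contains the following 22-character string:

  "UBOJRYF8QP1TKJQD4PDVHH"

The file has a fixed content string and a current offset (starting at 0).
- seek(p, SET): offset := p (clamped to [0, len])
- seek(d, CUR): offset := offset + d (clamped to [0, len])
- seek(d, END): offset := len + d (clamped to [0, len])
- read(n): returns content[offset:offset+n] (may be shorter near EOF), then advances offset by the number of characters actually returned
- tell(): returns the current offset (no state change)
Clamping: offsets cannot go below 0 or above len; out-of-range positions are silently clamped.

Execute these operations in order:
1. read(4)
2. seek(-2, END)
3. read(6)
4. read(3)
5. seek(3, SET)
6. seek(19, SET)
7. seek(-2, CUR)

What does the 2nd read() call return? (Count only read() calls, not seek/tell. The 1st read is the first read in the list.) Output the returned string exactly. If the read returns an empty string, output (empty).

After 1 (read(4)): returned 'UBOJ', offset=4
After 2 (seek(-2, END)): offset=20
After 3 (read(6)): returned 'HH', offset=22
After 4 (read(3)): returned '', offset=22
After 5 (seek(3, SET)): offset=3
After 6 (seek(19, SET)): offset=19
After 7 (seek(-2, CUR)): offset=17

Answer: HH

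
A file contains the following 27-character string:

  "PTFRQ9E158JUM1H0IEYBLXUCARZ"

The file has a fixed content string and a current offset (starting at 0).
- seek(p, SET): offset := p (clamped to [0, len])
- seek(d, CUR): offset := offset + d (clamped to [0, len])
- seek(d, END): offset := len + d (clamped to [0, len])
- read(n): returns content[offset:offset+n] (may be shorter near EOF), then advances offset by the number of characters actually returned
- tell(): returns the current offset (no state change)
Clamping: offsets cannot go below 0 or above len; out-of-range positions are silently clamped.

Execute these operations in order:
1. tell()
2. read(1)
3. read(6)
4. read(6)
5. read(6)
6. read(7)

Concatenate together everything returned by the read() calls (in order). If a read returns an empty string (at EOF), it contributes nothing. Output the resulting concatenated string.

Answer: PTFRQ9E158JUM1H0IEYBLXUCAR

Derivation:
After 1 (tell()): offset=0
After 2 (read(1)): returned 'P', offset=1
After 3 (read(6)): returned 'TFRQ9E', offset=7
After 4 (read(6)): returned '158JUM', offset=13
After 5 (read(6)): returned '1H0IEY', offset=19
After 6 (read(7)): returned 'BLXUCAR', offset=26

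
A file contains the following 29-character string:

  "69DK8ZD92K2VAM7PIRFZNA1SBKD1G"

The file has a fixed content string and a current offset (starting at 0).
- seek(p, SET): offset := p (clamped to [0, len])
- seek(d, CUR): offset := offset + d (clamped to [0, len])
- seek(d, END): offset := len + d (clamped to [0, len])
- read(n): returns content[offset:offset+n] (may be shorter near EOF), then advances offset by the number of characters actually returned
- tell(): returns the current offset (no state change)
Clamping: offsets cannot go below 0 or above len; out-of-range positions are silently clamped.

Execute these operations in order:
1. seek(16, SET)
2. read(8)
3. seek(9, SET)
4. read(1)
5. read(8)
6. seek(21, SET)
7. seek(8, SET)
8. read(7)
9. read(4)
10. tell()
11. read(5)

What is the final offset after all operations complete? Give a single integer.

After 1 (seek(16, SET)): offset=16
After 2 (read(8)): returned 'IRFZNA1S', offset=24
After 3 (seek(9, SET)): offset=9
After 4 (read(1)): returned 'K', offset=10
After 5 (read(8)): returned '2VAM7PIR', offset=18
After 6 (seek(21, SET)): offset=21
After 7 (seek(8, SET)): offset=8
After 8 (read(7)): returned '2K2VAM7', offset=15
After 9 (read(4)): returned 'PIRF', offset=19
After 10 (tell()): offset=19
After 11 (read(5)): returned 'ZNA1S', offset=24

Answer: 24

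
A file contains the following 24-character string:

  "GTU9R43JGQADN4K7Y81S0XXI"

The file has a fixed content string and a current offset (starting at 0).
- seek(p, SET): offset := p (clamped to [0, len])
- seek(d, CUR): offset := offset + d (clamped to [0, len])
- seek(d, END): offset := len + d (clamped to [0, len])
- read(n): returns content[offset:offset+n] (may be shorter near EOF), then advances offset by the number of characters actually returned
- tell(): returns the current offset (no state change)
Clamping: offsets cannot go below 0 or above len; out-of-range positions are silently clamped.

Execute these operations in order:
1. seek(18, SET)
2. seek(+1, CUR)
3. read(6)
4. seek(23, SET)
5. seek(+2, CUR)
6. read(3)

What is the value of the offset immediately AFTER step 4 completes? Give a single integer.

After 1 (seek(18, SET)): offset=18
After 2 (seek(+1, CUR)): offset=19
After 3 (read(6)): returned 'S0XXI', offset=24
After 4 (seek(23, SET)): offset=23

Answer: 23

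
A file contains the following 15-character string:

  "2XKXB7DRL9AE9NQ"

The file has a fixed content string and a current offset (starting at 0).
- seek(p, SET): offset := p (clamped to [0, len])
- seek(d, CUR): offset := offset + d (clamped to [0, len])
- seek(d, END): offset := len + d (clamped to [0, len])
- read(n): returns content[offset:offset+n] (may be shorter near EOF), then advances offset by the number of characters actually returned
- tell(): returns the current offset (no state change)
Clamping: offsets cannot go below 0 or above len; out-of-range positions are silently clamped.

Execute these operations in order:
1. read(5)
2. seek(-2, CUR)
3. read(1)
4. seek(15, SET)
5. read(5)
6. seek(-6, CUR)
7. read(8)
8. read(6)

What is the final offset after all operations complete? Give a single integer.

Answer: 15

Derivation:
After 1 (read(5)): returned '2XKXB', offset=5
After 2 (seek(-2, CUR)): offset=3
After 3 (read(1)): returned 'X', offset=4
After 4 (seek(15, SET)): offset=15
After 5 (read(5)): returned '', offset=15
After 6 (seek(-6, CUR)): offset=9
After 7 (read(8)): returned '9AE9NQ', offset=15
After 8 (read(6)): returned '', offset=15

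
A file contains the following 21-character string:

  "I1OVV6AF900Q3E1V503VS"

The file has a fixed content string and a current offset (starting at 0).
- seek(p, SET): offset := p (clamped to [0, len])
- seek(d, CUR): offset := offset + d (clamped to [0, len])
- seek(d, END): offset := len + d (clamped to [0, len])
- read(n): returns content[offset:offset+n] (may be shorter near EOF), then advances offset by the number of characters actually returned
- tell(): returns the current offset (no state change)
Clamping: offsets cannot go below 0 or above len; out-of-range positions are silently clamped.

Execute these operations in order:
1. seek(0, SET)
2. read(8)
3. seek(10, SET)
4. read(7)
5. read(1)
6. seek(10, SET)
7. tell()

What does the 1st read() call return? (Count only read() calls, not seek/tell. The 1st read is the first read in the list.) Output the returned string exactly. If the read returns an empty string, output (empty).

Answer: I1OVV6AF

Derivation:
After 1 (seek(0, SET)): offset=0
After 2 (read(8)): returned 'I1OVV6AF', offset=8
After 3 (seek(10, SET)): offset=10
After 4 (read(7)): returned '0Q3E1V5', offset=17
After 5 (read(1)): returned '0', offset=18
After 6 (seek(10, SET)): offset=10
After 7 (tell()): offset=10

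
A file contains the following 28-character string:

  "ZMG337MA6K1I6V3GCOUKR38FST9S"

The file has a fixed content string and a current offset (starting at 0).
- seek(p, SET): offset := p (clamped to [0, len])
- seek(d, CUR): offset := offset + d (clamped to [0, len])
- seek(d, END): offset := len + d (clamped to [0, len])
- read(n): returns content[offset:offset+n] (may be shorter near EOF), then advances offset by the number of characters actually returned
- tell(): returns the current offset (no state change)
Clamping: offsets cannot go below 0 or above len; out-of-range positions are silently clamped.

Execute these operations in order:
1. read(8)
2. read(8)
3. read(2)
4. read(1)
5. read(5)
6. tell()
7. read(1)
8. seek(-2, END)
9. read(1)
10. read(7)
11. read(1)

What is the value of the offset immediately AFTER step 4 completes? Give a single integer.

After 1 (read(8)): returned 'ZMG337MA', offset=8
After 2 (read(8)): returned '6K1I6V3G', offset=16
After 3 (read(2)): returned 'CO', offset=18
After 4 (read(1)): returned 'U', offset=19

Answer: 19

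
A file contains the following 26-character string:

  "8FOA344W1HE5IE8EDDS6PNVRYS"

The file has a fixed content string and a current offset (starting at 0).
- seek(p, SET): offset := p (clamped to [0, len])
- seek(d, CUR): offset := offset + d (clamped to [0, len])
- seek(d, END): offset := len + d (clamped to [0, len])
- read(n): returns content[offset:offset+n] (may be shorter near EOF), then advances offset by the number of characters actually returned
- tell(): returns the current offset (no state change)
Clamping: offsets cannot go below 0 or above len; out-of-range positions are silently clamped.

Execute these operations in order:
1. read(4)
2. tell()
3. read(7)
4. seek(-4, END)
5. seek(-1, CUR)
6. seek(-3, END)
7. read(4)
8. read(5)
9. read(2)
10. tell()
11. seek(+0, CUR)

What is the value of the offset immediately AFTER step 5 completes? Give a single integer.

After 1 (read(4)): returned '8FOA', offset=4
After 2 (tell()): offset=4
After 3 (read(7)): returned '344W1HE', offset=11
After 4 (seek(-4, END)): offset=22
After 5 (seek(-1, CUR)): offset=21

Answer: 21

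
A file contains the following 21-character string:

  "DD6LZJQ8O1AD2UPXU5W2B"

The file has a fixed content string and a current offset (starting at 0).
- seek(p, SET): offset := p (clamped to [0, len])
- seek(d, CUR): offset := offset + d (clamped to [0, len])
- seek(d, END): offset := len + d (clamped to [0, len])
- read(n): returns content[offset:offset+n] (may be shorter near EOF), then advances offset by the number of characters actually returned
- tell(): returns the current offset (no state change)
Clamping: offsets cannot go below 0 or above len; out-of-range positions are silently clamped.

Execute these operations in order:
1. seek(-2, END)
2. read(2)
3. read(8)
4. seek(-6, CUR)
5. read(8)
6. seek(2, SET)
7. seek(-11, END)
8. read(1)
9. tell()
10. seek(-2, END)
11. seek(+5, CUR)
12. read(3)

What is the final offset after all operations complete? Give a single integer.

After 1 (seek(-2, END)): offset=19
After 2 (read(2)): returned '2B', offset=21
After 3 (read(8)): returned '', offset=21
After 4 (seek(-6, CUR)): offset=15
After 5 (read(8)): returned 'XU5W2B', offset=21
After 6 (seek(2, SET)): offset=2
After 7 (seek(-11, END)): offset=10
After 8 (read(1)): returned 'A', offset=11
After 9 (tell()): offset=11
After 10 (seek(-2, END)): offset=19
After 11 (seek(+5, CUR)): offset=21
After 12 (read(3)): returned '', offset=21

Answer: 21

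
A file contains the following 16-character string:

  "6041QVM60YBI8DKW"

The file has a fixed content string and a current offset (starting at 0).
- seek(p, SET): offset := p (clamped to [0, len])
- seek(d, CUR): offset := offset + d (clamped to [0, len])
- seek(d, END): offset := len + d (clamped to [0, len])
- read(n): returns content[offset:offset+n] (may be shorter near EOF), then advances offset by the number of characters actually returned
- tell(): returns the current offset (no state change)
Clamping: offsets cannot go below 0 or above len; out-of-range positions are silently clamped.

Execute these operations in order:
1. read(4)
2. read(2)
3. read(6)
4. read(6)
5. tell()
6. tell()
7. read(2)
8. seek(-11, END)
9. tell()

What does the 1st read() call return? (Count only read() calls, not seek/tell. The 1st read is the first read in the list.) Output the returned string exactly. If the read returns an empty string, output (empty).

Answer: 6041

Derivation:
After 1 (read(4)): returned '6041', offset=4
After 2 (read(2)): returned 'QV', offset=6
After 3 (read(6)): returned 'M60YBI', offset=12
After 4 (read(6)): returned '8DKW', offset=16
After 5 (tell()): offset=16
After 6 (tell()): offset=16
After 7 (read(2)): returned '', offset=16
After 8 (seek(-11, END)): offset=5
After 9 (tell()): offset=5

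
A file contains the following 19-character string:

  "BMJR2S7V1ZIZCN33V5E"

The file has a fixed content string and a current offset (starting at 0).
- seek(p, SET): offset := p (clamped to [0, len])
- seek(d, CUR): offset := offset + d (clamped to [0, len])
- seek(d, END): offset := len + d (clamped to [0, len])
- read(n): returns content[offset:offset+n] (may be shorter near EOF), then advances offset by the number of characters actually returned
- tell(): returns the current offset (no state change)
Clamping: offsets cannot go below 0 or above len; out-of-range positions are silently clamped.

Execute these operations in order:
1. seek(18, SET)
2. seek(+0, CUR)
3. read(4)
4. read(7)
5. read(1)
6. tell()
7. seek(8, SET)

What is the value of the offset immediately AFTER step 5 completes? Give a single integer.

After 1 (seek(18, SET)): offset=18
After 2 (seek(+0, CUR)): offset=18
After 3 (read(4)): returned 'E', offset=19
After 4 (read(7)): returned '', offset=19
After 5 (read(1)): returned '', offset=19

Answer: 19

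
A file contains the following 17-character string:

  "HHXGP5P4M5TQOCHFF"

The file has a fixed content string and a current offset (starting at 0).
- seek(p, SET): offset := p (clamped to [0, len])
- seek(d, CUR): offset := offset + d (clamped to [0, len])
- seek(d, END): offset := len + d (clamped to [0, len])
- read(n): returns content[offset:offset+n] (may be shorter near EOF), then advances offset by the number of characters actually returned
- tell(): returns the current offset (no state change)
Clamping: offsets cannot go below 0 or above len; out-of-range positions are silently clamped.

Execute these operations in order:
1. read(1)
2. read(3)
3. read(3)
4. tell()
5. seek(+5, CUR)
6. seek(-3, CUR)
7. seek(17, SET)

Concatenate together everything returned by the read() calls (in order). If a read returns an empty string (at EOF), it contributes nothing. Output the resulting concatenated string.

After 1 (read(1)): returned 'H', offset=1
After 2 (read(3)): returned 'HXG', offset=4
After 3 (read(3)): returned 'P5P', offset=7
After 4 (tell()): offset=7
After 5 (seek(+5, CUR)): offset=12
After 6 (seek(-3, CUR)): offset=9
After 7 (seek(17, SET)): offset=17

Answer: HHXGP5P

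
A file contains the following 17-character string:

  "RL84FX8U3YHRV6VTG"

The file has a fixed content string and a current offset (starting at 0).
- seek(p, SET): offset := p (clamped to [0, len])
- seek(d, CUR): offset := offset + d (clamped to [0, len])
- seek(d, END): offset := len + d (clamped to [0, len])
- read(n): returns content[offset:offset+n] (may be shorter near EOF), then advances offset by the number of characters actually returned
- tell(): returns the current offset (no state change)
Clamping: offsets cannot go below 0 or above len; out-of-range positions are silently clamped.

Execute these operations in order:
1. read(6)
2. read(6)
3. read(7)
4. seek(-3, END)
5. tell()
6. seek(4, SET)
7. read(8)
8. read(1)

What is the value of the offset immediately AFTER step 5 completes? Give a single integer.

After 1 (read(6)): returned 'RL84FX', offset=6
After 2 (read(6)): returned '8U3YHR', offset=12
After 3 (read(7)): returned 'V6VTG', offset=17
After 4 (seek(-3, END)): offset=14
After 5 (tell()): offset=14

Answer: 14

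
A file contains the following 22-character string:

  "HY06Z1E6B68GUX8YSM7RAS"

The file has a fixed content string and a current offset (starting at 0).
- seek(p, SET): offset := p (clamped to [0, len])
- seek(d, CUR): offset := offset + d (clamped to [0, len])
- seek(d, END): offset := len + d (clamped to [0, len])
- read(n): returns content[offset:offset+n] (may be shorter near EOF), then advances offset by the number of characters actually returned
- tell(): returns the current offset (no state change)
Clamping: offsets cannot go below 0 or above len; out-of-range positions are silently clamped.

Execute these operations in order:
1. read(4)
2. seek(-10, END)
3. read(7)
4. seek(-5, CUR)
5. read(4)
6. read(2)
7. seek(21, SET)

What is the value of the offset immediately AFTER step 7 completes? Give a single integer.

After 1 (read(4)): returned 'HY06', offset=4
After 2 (seek(-10, END)): offset=12
After 3 (read(7)): returned 'UX8YSM7', offset=19
After 4 (seek(-5, CUR)): offset=14
After 5 (read(4)): returned '8YSM', offset=18
After 6 (read(2)): returned '7R', offset=20
After 7 (seek(21, SET)): offset=21

Answer: 21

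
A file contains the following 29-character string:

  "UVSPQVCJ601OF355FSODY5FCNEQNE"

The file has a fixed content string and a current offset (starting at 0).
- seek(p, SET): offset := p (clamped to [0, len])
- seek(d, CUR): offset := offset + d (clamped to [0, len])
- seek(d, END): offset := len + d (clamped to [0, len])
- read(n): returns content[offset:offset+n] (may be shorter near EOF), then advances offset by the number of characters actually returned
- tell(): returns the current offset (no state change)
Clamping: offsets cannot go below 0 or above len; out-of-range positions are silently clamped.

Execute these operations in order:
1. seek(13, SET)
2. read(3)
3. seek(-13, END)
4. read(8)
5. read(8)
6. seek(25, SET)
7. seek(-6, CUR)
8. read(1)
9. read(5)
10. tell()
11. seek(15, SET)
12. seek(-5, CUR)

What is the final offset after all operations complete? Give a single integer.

Answer: 10

Derivation:
After 1 (seek(13, SET)): offset=13
After 2 (read(3)): returned '355', offset=16
After 3 (seek(-13, END)): offset=16
After 4 (read(8)): returned 'FSODY5FC', offset=24
After 5 (read(8)): returned 'NEQNE', offset=29
After 6 (seek(25, SET)): offset=25
After 7 (seek(-6, CUR)): offset=19
After 8 (read(1)): returned 'D', offset=20
After 9 (read(5)): returned 'Y5FCN', offset=25
After 10 (tell()): offset=25
After 11 (seek(15, SET)): offset=15
After 12 (seek(-5, CUR)): offset=10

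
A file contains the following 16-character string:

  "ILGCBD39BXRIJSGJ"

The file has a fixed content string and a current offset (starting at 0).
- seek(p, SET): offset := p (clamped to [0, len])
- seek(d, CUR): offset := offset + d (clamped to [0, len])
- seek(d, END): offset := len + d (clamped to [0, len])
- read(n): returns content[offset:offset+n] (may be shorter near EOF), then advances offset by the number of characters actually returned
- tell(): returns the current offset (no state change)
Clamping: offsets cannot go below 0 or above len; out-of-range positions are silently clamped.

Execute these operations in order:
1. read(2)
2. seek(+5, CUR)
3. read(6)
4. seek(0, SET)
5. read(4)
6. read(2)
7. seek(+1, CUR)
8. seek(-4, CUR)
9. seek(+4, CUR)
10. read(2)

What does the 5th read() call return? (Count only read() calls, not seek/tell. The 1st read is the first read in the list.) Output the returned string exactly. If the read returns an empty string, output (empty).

Answer: 9B

Derivation:
After 1 (read(2)): returned 'IL', offset=2
After 2 (seek(+5, CUR)): offset=7
After 3 (read(6)): returned '9BXRIJ', offset=13
After 4 (seek(0, SET)): offset=0
After 5 (read(4)): returned 'ILGC', offset=4
After 6 (read(2)): returned 'BD', offset=6
After 7 (seek(+1, CUR)): offset=7
After 8 (seek(-4, CUR)): offset=3
After 9 (seek(+4, CUR)): offset=7
After 10 (read(2)): returned '9B', offset=9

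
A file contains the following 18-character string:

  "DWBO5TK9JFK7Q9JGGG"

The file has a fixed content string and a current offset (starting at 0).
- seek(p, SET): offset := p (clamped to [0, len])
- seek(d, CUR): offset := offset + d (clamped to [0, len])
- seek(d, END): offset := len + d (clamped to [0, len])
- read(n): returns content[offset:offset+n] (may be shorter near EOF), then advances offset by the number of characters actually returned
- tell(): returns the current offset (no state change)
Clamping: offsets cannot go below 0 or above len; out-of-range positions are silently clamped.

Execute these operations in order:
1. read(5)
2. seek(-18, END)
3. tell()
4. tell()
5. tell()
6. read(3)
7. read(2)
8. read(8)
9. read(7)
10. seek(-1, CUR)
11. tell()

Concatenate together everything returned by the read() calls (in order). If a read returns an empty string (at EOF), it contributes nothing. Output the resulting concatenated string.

After 1 (read(5)): returned 'DWBO5', offset=5
After 2 (seek(-18, END)): offset=0
After 3 (tell()): offset=0
After 4 (tell()): offset=0
After 5 (tell()): offset=0
After 6 (read(3)): returned 'DWB', offset=3
After 7 (read(2)): returned 'O5', offset=5
After 8 (read(8)): returned 'TK9JFK7Q', offset=13
After 9 (read(7)): returned '9JGGG', offset=18
After 10 (seek(-1, CUR)): offset=17
After 11 (tell()): offset=17

Answer: DWBO5DWBO5TK9JFK7Q9JGGG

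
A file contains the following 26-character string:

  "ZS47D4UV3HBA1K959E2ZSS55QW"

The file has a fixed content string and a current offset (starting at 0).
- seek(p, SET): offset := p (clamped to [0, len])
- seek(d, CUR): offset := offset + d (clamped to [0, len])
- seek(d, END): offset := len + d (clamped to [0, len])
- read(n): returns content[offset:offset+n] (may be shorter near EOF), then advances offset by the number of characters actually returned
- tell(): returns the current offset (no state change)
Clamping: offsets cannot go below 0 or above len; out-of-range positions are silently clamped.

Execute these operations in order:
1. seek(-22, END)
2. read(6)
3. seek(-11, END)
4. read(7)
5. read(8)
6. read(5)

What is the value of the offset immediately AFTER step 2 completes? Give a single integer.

After 1 (seek(-22, END)): offset=4
After 2 (read(6)): returned 'D4UV3H', offset=10

Answer: 10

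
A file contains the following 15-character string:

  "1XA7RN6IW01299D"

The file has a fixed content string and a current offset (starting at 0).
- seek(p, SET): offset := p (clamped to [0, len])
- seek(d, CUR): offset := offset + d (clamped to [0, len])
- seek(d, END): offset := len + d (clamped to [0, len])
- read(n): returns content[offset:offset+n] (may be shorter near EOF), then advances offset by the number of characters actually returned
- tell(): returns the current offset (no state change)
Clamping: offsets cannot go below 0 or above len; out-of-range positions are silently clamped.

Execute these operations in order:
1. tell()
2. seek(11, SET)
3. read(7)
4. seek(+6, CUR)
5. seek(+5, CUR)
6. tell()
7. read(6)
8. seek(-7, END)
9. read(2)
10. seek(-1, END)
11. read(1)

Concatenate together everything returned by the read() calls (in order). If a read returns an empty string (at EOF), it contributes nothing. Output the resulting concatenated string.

After 1 (tell()): offset=0
After 2 (seek(11, SET)): offset=11
After 3 (read(7)): returned '299D', offset=15
After 4 (seek(+6, CUR)): offset=15
After 5 (seek(+5, CUR)): offset=15
After 6 (tell()): offset=15
After 7 (read(6)): returned '', offset=15
After 8 (seek(-7, END)): offset=8
After 9 (read(2)): returned 'W0', offset=10
After 10 (seek(-1, END)): offset=14
After 11 (read(1)): returned 'D', offset=15

Answer: 299DW0D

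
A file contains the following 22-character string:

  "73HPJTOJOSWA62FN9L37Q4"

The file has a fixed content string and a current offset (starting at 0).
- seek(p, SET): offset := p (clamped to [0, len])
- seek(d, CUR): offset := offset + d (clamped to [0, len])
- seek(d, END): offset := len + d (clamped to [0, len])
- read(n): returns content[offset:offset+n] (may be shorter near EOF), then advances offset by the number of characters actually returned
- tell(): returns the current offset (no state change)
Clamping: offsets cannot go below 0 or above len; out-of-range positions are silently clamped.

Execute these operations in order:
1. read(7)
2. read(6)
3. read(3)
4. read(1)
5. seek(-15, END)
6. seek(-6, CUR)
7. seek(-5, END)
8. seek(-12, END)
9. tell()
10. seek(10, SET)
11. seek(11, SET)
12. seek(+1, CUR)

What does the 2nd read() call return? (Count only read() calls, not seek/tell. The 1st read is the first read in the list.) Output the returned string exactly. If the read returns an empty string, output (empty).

Answer: JOSWA6

Derivation:
After 1 (read(7)): returned '73HPJTO', offset=7
After 2 (read(6)): returned 'JOSWA6', offset=13
After 3 (read(3)): returned '2FN', offset=16
After 4 (read(1)): returned '9', offset=17
After 5 (seek(-15, END)): offset=7
After 6 (seek(-6, CUR)): offset=1
After 7 (seek(-5, END)): offset=17
After 8 (seek(-12, END)): offset=10
After 9 (tell()): offset=10
After 10 (seek(10, SET)): offset=10
After 11 (seek(11, SET)): offset=11
After 12 (seek(+1, CUR)): offset=12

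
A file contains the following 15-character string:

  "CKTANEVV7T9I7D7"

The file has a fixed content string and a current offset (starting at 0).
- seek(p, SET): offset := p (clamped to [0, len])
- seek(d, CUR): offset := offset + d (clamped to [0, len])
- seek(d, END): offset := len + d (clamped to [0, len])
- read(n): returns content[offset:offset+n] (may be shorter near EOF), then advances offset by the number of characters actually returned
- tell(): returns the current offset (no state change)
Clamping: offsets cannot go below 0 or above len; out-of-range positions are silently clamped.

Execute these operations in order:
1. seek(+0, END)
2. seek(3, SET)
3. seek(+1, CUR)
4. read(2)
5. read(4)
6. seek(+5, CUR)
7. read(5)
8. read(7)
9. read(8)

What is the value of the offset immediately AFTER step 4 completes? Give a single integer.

Answer: 6

Derivation:
After 1 (seek(+0, END)): offset=15
After 2 (seek(3, SET)): offset=3
After 3 (seek(+1, CUR)): offset=4
After 4 (read(2)): returned 'NE', offset=6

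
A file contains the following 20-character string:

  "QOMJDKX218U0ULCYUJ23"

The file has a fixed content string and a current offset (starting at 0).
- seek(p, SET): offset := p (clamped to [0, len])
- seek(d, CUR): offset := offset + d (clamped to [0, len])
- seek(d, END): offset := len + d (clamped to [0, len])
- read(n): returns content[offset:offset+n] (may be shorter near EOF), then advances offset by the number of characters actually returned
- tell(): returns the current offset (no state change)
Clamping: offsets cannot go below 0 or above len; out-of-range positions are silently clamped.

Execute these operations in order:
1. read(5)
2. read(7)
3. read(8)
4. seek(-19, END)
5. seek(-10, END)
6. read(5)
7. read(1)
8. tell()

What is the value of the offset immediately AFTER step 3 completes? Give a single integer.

Answer: 20

Derivation:
After 1 (read(5)): returned 'QOMJD', offset=5
After 2 (read(7)): returned 'KX218U0', offset=12
After 3 (read(8)): returned 'ULCYUJ23', offset=20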